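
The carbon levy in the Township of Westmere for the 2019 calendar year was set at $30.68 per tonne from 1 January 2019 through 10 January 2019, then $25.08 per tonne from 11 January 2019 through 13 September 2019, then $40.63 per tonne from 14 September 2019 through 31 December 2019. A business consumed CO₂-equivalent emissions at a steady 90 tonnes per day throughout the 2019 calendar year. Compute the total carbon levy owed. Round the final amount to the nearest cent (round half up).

$981,463.50

1 January – 10 January 2019: 10 days × 90 tonnes/day = 900 tonnes at $30.68/tonne → $27,612.00
11 January – 13 September 2019: 246 days × 90 tonnes/day = 22,140 tonnes at $25.08/tonne → $555,271.20
14 September – 31 December 2019: 109 days × 90 tonnes/day = 9,810 tonnes at $40.63/tonne → $398,580.30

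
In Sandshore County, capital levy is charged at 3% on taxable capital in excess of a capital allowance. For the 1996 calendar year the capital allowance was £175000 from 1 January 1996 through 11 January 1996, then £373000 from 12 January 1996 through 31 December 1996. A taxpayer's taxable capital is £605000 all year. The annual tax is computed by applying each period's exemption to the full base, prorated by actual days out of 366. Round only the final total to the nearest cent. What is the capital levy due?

£7138.52

1 January – 11 January 1996: 11 days, exemption £175000 → (£605000 − £175000) × 3% × 11/366 = £387.7049
12 January – 31 December 1996: 355 days, exemption £373000 → (£605000 − £373000) × 3% × 355/366 = £6750.8197
Total = £7138.5246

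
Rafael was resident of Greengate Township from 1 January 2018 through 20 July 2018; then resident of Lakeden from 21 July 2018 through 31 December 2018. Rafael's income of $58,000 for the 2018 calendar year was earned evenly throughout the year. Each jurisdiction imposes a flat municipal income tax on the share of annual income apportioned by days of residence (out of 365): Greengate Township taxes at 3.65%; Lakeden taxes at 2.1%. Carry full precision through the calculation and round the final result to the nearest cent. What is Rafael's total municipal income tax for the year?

Greengate Township, 1 January – 20 July 2018: 201 days → $58,000 × 3.65% × 201/365 = $1,165.8000
Lakeden, 21 July – 31 December 2018: 164 days → $58,000 × 2.1% × 164/365 = $547.2658
Total = $1,713.0658

$1,713.07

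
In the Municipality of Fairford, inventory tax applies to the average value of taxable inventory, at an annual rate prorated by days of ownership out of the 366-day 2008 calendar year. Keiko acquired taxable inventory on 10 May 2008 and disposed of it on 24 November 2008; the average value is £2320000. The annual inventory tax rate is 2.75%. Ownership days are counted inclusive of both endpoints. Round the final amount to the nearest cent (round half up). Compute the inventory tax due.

Days held (10 May – 24 November 2008): 199 out of 366
Tax = £2320000 × 2.75% × 199/366 = £34689.0710

£34689.07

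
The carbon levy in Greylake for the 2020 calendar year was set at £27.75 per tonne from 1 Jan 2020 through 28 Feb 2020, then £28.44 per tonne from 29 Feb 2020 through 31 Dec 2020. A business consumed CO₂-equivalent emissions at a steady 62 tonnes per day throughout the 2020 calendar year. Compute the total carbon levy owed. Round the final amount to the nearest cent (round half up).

1 Jan – 28 Feb 2020: 59 days × 62 tonnes/day = 3,658 tonnes at £27.75/tonne → £101509.50
29 Feb – 31 Dec 2020: 307 days × 62 tonnes/day = 19,034 tonnes at £28.44/tonne → £541326.96

£642836.46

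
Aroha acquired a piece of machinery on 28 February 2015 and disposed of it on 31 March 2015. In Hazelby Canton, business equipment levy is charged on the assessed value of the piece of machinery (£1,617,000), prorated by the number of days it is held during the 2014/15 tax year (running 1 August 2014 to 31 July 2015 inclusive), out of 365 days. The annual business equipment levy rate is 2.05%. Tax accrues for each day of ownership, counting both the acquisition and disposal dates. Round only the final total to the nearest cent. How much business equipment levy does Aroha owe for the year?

£2,906.17

Days held (28 February – 31 March 2015): 32 out of 365
Tax = £1,617,000 × 2.05% × 32/365 = £2,906.1699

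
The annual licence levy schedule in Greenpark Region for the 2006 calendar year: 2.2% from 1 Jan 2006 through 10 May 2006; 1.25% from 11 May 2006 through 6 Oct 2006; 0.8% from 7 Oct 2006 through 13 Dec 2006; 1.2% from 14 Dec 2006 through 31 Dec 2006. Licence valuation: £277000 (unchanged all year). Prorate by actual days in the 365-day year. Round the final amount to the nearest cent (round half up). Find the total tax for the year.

£4160.69

1 Jan – 10 May 2006: 130 days at 2.2% → £277000 × 2.2% × 130/365 = £2170.4658
11 May – 6 Oct 2006: 149 days at 1.25% → £277000 × 1.25% × 149/365 = £1413.4589
7 Oct – 13 Dec 2006: 68 days at 0.8% → £277000 × 0.8% × 68/365 = £412.8438
14 Dec – 31 Dec 2006: 18 days at 1.2% → £277000 × 1.2% × 18/365 = £163.9233
Total = £4160.6918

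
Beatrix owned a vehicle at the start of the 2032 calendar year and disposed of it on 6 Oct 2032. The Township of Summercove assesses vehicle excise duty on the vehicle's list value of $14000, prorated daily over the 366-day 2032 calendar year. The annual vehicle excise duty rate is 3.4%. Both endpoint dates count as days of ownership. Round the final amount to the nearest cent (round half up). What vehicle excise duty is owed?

Days held (1 Jan – 6 Oct 2032): 280 out of 366
Tax = $14000 × 3.4% × 280/366 = $364.1530

$364.15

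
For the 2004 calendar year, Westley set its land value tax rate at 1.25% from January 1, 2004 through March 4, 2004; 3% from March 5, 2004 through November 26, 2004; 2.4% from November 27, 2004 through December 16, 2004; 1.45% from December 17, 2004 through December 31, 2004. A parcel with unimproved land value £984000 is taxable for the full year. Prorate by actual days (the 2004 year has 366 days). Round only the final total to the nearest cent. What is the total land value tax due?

£25561.15

January 1 – March 4, 2004: 64 days at 1.25% → £984000 × 1.25% × 64/366 = £2150.8197
March 5 – November 26, 2004: 267 days at 3% → £984000 × 3% × 267/366 = £21535.0820
November 27 – December 16, 2004: 20 days at 2.4% → £984000 × 2.4% × 20/366 = £1290.4918
December 17 – December 31, 2004: 15 days at 1.45% → £984000 × 1.45% × 15/366 = £584.7541
Total = £25561.1475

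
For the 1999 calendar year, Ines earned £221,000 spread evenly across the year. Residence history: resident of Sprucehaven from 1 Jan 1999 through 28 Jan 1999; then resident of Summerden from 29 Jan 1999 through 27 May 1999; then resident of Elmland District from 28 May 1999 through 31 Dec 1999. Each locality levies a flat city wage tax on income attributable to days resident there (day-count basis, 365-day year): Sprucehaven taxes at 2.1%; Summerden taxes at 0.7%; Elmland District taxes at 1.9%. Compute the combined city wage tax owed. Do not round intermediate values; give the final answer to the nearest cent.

£3,368.28

Sprucehaven, 1 Jan – 28 Jan 1999: 28 days → £221,000 × 2.1% × 28/365 = £356.0219
Summerden, 29 Jan – 27 May 1999: 119 days → £221,000 × 0.7% × 119/365 = £504.3644
Elmland District, 28 May – 31 Dec 1999: 218 days → £221,000 × 1.9% × 218/365 = £2,507.8959
Total = £3,368.2822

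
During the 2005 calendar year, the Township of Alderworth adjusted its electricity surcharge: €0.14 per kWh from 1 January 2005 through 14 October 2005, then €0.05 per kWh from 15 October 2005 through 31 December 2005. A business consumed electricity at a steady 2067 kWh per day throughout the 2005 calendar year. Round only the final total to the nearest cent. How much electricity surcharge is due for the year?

1 January – 14 October 2005: 287 days × 2067 kWh/day = 593,229 kWh at €0.14/kWh → €83,052.06
15 October – 31 December 2005: 78 days × 2067 kWh/day = 161,226 kWh at €0.05/kWh → €8,061.30

€91,113.36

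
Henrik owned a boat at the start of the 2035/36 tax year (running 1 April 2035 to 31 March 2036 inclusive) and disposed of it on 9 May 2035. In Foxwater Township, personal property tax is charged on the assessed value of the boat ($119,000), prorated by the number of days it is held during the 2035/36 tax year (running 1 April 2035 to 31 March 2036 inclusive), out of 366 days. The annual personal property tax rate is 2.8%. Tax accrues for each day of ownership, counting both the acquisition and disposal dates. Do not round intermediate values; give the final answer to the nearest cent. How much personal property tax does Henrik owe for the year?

$355.05

Days held (1 Apr – 9 May 2035): 39 out of 366
Tax = $119,000 × 2.8% × 39/366 = $355.0492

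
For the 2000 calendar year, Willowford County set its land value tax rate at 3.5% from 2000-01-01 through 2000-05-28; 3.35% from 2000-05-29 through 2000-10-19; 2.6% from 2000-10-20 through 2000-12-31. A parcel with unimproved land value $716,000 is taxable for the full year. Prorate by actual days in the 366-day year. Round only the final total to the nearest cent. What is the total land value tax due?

$23,352.16

2000-01-01 to 2000-05-28: 149 days at 3.5% → $716,000 × 3.5% × 149/366 = $10,202.0219
2000-05-29 to 2000-10-19: 144 days at 3.35% → $716,000 × 3.35% × 144/366 = $9,437.1148
2000-10-20 to 2000-12-31: 73 days at 2.6% → $716,000 × 2.6% × 73/366 = $3,713.0273
Total = $23,352.1639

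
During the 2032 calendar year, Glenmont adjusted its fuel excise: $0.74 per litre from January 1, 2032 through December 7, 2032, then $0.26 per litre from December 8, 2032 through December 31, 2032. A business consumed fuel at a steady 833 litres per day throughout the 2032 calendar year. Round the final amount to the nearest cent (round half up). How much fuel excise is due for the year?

$216,013.56

January 1 – December 7, 2032: 342 days × 833 litres/day = 284,886 litres at $0.74/litre → $210,815.64
December 8 – December 31, 2032: 24 days × 833 litres/day = 19,992 litres at $0.26/litre → $5,197.92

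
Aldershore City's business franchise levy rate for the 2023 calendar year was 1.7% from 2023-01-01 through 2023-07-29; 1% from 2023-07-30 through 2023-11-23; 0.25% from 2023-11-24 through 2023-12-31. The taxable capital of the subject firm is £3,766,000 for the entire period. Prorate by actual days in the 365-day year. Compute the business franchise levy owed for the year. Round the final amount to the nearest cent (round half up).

2023-01-01 to 2023-07-29: 210 days at 1.7% → £3,766,000 × 1.7% × 210/365 = £36,834.5753
2023-07-30 to 2023-11-23: 117 days at 1% → £3,766,000 × 1% × 117/365 = £12,071.8356
2023-11-24 to 2023-12-31: 38 days at 0.25% → £3,766,000 × 0.25% × 38/365 = £980.1918
Total = £49,886.6027

£49,886.60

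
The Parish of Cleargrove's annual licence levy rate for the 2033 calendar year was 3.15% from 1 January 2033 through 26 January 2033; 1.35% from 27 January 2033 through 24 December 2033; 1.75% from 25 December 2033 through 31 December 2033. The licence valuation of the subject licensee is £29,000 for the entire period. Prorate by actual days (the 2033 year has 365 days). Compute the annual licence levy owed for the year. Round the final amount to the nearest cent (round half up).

£430.91

1 January – 26 January 2033: 26 days at 3.15% → £29,000 × 3.15% × 26/365 = £65.0712
27 January – 24 December 2033: 332 days at 1.35% → £29,000 × 1.35% × 332/365 = £356.1041
25 December – 31 December 2033: 7 days at 1.75% → £29,000 × 1.75% × 7/365 = £9.7329
Total = £430.9082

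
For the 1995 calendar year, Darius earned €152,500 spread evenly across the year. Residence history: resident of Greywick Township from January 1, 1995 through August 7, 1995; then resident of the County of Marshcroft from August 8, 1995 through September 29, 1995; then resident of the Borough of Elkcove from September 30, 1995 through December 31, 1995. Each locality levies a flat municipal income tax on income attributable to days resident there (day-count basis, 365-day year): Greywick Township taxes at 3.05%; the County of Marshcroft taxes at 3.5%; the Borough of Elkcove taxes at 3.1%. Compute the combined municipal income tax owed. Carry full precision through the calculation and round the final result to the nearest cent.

Greywick Township, January 1 – August 7, 1995: 219 days → €152,500 × 3.05% × 219/365 = €2,790.7500
The County of Marshcroft, August 8 – September 29, 1995: 53 days → €152,500 × 3.5% × 53/365 = €775.0342
The Borough of Elkcove, September 30 – December 31, 1995: 93 days → €152,500 × 3.1% × 93/365 = €1,204.5411
Total = €4,770.3253

€4,770.33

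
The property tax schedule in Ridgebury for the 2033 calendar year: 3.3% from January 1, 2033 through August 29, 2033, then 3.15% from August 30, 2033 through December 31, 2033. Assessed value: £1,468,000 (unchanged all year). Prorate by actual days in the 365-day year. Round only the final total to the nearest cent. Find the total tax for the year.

£47,695.92

January 1 – August 29, 2033: 241 days at 3.3% → £1,468,000 × 3.3% × 241/365 = £31,986.3123
August 30 – December 31, 2033: 124 days at 3.15% → £1,468,000 × 3.15% × 124/365 = £15,709.6110
Total = £47,695.9233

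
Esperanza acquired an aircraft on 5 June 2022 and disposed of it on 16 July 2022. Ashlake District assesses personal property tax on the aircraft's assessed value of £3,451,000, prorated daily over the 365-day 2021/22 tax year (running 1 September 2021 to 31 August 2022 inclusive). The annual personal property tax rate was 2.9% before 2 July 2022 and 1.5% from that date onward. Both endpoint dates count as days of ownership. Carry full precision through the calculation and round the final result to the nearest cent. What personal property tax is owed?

£9,530.43

5 June – 1 July 2022: 27 days at 2.9% → £3,451,000 × 2.9% × 27/365 = £7,403.1041
2 July – 16 July 2022: 15 days at 1.5% → £3,451,000 × 1.5% × 15/365 = £2,127.3288
Total = £9,530.4329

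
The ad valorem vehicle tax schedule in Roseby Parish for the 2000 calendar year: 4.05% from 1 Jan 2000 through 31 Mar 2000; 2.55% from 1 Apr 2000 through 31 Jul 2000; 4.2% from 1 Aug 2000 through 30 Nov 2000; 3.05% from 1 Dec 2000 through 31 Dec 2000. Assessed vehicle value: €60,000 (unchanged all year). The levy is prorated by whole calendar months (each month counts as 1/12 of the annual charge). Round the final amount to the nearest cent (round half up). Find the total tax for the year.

1 Jan – 31 Mar 2000: 3 months at 4.05% → €60,000 × 4.05% × 3/12 = €607.5000
1 Apr – 31 Jul 2000: 4 months at 2.55% → €60,000 × 2.55% × 4/12 = €510.0000
1 Aug – 30 Nov 2000: 4 months at 4.2% → €60,000 × 4.2% × 4/12 = €840.0000
1 Dec – 31 Dec 2000: 1 month at 3.05% → €60,000 × 3.05% × 1/12 = €152.5000
Total = €2,110.0000

€2,110.00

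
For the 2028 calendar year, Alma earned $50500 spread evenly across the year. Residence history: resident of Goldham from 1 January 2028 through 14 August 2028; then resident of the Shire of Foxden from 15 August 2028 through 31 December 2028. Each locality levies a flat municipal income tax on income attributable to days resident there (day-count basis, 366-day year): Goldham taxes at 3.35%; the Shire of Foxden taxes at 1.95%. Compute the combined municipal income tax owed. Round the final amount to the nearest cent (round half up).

$1423.24

Goldham, 1 January – 14 August 2028: 227 days → $50500 × 3.35% × 227/366 = $1049.2548
The Shire of Foxden, 15 August – 31 December 2028: 139 days → $50500 × 1.95% × 139/366 = $373.9898
Total = $1423.2445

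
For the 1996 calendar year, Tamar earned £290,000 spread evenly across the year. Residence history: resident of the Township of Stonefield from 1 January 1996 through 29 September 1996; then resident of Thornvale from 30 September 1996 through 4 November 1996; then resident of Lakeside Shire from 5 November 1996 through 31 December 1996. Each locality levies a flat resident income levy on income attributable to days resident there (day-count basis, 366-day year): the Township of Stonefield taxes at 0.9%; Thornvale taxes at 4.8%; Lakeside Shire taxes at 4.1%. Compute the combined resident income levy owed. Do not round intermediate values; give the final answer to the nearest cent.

£5,167.70

The Township of Stonefield, 1 January – 29 September 1996: 273 days → £290,000 × 0.9% × 273/366 = £1,946.8033
Thornvale, 30 September – 4 November 1996: 36 days → £290,000 × 4.8% × 36/366 = £1,369.1803
Lakeside Shire, 5 November – 31 December 1996: 57 days → £290,000 × 4.1% × 57/366 = £1,851.7213
Total = £5,167.7049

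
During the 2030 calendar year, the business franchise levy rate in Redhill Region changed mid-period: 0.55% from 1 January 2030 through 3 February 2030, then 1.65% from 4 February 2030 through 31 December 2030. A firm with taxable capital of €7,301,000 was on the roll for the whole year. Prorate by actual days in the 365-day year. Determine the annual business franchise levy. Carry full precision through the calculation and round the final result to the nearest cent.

1 January – 3 February 2030: 34 days at 0.55% → €7,301,000 × 0.55% × 34/365 = €3,740.5123
4 February – 31 December 2030: 331 days at 1.65% → €7,301,000 × 1.65% × 331/365 = €109,244.9630
Total = €112,985.4753

€112,985.48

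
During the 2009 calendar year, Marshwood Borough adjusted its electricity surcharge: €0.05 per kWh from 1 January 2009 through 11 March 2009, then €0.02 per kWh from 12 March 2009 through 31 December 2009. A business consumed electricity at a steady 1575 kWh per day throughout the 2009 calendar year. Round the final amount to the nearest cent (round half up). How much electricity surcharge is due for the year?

€14805.00

1 January – 11 March 2009: 70 days × 1575 kWh/day = 110,250 kWh at €0.05/kWh → €5512.50
12 March – 31 December 2009: 295 days × 1575 kWh/day = 464,625 kWh at €0.02/kWh → €9292.50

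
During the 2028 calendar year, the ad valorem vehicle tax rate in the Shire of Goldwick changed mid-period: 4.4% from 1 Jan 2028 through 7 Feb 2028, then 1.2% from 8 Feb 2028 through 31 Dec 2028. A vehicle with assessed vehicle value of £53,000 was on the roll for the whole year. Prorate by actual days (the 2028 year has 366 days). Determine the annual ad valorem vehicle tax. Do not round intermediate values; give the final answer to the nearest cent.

1 Jan – 7 Feb 2028: 38 days at 4.4% → £53,000 × 4.4% × 38/366 = £242.1202
8 Feb – 31 Dec 2028: 328 days at 1.2% → £53,000 × 1.2% × 328/366 = £569.9672
Total = £812.0874

£812.09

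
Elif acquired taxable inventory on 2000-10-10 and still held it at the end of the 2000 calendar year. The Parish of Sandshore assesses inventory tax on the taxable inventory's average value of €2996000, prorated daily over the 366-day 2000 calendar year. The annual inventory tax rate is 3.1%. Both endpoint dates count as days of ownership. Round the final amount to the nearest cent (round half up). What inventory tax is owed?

€21062.04

Days held (2000-10-10 to 2000-12-31): 83 out of 366
Tax = €2996000 × 3.1% × 83/366 = €21062.0437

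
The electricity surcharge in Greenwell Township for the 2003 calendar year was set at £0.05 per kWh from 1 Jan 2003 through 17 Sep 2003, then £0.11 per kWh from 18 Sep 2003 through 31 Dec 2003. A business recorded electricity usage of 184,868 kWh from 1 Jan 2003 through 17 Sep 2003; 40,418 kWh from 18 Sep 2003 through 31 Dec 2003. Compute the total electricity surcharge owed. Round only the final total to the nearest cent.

1 Jan – 17 Sep 2003: 184,868 kWh at £0.05/kWh → £9243.40
18 Sep – 31 Dec 2003: 40,418 kWh at £0.11/kWh → £4445.98

£13689.38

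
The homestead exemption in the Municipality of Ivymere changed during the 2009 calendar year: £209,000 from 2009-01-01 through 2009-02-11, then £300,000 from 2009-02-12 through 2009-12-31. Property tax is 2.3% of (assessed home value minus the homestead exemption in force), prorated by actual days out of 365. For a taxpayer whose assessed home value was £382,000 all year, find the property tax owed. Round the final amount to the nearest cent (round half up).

£2,126.84

2009-01-01 to 2009-02-11: 42 days, exemption £209,000 → (£382,000 − £209,000) × 2.3% × 42/365 = £457.8575
2009-02-12 to 2009-12-31: 323 days, exemption £300,000 → (£382,000 − £300,000) × 2.3% × 323/365 = £1,668.9808
Total = £2,126.8384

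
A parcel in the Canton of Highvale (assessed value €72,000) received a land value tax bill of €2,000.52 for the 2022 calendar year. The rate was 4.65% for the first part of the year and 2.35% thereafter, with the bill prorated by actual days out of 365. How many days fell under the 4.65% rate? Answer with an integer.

68 days

Let d = days at the first rate; then 365 − d days at the second rate.
€72,000 × [4.65%·d + 2.35%·(365−d)] / 365 = €2,000.52
Solving gives d = 68, so the new rate took effect on 10 March 2022.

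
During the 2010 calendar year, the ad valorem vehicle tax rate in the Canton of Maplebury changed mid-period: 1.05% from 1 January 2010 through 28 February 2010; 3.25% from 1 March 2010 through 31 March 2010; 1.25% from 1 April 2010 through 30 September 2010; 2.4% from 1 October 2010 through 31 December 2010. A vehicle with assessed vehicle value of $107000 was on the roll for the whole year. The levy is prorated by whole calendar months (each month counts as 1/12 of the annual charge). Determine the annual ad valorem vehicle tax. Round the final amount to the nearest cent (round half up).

$1787.79

1 January – 28 February 2010: 2 months at 1.05% → $107000 × 1.05% × 2/12 = $187.2500
1 March – 31 March 2010: 1 month at 3.25% → $107000 × 3.25% × 1/12 = $289.7917
1 April – 30 September 2010: 6 months at 1.25% → $107000 × 1.25% × 6/12 = $668.7500
1 October – 31 December 2010: 3 months at 2.4% → $107000 × 2.4% × 3/12 = $642.0000
Total = $1787.7917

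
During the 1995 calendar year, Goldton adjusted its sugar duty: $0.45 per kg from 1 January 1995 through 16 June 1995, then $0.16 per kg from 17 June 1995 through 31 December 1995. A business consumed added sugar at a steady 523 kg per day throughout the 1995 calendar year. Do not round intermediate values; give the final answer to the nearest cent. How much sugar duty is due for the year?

$55872.09

1 January – 16 June 1995: 167 days × 523 kg/day = 87,341 kg at $0.45/kg → $39303.45
17 June – 31 December 1995: 198 days × 523 kg/day = 103,554 kg at $0.16/kg → $16568.64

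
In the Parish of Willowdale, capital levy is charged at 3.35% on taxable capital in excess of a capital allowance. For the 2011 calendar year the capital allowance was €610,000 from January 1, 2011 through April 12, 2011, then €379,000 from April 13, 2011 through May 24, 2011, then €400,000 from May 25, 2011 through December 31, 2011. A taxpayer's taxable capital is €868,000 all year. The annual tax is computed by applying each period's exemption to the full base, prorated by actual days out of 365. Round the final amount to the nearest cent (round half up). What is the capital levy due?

January 1 – April 12, 2011: 102 days, exemption €610,000 → (€868,000 − €610,000) × 3.35% × 102/365 = €2,415.3041
April 13 – May 24, 2011: 42 days, exemption €379,000 → (€868,000 − €379,000) × 3.35% × 42/365 = €1,884.9945
May 25 – December 31, 2011: 221 days, exemption €400,000 → (€868,000 − €400,000) × 3.35% × 221/365 = €9,492.7068
Total = €13,793.0055

€13,793.01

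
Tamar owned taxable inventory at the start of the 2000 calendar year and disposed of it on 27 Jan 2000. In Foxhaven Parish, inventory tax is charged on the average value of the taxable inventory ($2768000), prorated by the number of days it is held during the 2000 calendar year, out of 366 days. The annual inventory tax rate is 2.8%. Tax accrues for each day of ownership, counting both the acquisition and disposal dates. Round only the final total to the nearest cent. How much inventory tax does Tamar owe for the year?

$5717.51

Days held (1 Jan – 27 Jan 2000): 27 out of 366
Tax = $2768000 × 2.8% × 27/366 = $5717.5082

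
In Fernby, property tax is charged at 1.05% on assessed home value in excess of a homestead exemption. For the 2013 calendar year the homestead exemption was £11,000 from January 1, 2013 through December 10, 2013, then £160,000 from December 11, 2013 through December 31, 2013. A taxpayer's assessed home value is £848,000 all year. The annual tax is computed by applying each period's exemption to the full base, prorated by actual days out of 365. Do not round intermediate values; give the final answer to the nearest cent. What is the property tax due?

January 1 – December 10, 2013: 344 days, exemption £11,000 → (£848,000 − £11,000) × 1.05% × 344/365 = £8,282.8603
December 11 – December 31, 2013: 21 days, exemption £160,000 → (£848,000 − £160,000) × 1.05% × 21/365 = £415.6274
Total = £8,698.4877

£8,698.49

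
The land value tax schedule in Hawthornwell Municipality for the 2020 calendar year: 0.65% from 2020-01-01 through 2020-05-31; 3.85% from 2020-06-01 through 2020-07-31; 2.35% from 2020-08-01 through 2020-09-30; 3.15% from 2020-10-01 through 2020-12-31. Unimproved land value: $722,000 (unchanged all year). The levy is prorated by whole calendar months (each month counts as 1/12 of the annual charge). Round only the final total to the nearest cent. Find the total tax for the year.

$15,101.83

2020-01-01 to 2020-05-31: 5 months at 0.65% → $722,000 × 0.65% × 5/12 = $1,955.4167
2020-06-01 to 2020-07-31: 2 months at 3.85% → $722,000 × 3.85% × 2/12 = $4,632.8333
2020-08-01 to 2020-09-30: 2 months at 2.35% → $722,000 × 2.35% × 2/12 = $2,827.8333
2020-10-01 to 2020-12-31: 3 months at 3.15% → $722,000 × 3.15% × 3/12 = $5,685.7500
Total = $15,101.8333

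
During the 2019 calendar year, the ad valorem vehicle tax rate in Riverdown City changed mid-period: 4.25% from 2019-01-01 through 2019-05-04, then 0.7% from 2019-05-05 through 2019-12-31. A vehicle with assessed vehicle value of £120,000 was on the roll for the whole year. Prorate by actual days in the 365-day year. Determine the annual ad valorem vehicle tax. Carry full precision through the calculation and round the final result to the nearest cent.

£2,287.23

2019-01-01 to 2019-05-04: 124 days at 4.25% → £120,000 × 4.25% × 124/365 = £1,732.6027
2019-05-05 to 2019-12-31: 241 days at 0.7% → £120,000 × 0.7% × 241/365 = £554.6301
Total = £2,287.2329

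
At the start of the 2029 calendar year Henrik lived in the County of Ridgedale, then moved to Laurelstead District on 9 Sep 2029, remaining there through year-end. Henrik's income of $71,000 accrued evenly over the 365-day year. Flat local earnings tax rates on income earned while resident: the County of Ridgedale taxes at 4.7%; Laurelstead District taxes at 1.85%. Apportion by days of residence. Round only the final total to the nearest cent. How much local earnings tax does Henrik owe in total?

The County of Ridgedale, 1 Jan – 8 Sep 2029: 251 days → $71,000 × 4.7% × 251/365 = $2,294.7589
Laurelstead District, 9 Sep – 31 Dec 2029: 114 days → $71,000 × 1.85% × 114/365 = $410.2438
Total = $2,705.0027

$2,705.00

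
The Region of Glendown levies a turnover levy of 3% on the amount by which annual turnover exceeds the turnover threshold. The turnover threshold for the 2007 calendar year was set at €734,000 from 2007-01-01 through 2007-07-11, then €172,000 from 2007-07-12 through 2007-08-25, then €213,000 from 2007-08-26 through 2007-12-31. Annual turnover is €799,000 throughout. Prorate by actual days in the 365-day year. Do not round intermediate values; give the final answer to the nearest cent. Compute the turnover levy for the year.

2007-01-01 to 2007-07-11: 192 days, exemption €734,000 → (€799,000 − €734,000) × 3% × 192/365 = €1,025.7534
2007-07-12 to 2007-08-25: 45 days, exemption €172,000 → (€799,000 − €172,000) × 3% × 45/365 = €2,319.0411
2007-08-26 to 2007-12-31: 128 days, exemption €213,000 → (€799,000 − €213,000) × 3% × 128/365 = €6,165.0411
Total = €9,509.8356

€9,509.84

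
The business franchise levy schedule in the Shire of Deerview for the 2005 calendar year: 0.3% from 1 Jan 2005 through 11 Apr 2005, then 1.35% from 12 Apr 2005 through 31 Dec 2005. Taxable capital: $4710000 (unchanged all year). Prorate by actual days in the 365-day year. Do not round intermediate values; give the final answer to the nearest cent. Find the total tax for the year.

$49900.19

1 Jan – 11 Apr 2005: 101 days at 0.3% → $4710000 × 0.3% × 101/365 = $3909.9452
12 Apr – 31 Dec 2005: 264 days at 1.35% → $4710000 × 1.35% × 264/365 = $45990.2466
Total = $49900.1918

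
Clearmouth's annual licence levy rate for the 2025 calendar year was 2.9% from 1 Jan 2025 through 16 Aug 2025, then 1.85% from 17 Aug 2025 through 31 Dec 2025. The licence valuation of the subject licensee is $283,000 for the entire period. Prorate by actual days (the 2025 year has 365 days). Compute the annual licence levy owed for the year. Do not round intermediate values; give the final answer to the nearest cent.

$7,091.67

1 Jan – 16 Aug 2025: 228 days at 2.9% → $283,000 × 2.9% × 228/365 = $5,126.5644
17 Aug – 31 Dec 2025: 137 days at 1.85% → $283,000 × 1.85% × 137/365 = $1,965.1055
Total = $7,091.6699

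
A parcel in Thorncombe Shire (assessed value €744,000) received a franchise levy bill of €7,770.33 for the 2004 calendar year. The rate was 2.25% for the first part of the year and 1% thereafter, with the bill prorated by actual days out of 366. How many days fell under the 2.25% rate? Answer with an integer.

Let d = days at the first rate; then 366 − d days at the second rate.
€744,000 × [2.25%·d + 1%·(366−d)] / 366 = €7,770.33
Solving gives d = 13, so the new rate took effect on 14 Jan 2004.

13 days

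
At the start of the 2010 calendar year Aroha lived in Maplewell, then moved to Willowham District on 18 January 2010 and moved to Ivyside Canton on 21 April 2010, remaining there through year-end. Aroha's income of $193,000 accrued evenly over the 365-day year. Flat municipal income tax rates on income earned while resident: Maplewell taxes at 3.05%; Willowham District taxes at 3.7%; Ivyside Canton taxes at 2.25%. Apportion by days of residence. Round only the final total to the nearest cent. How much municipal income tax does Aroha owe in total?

$5,127.45

Maplewell, 1 January – 17 January 2010: 17 days → $193,000 × 3.05% × 17/365 = $274.1658
Willowham District, 18 January – 20 April 2010: 93 days → $193,000 × 3.7% × 93/365 = $1,819.4877
Ivyside Canton, 21 April – 31 December 2010: 255 days → $193,000 × 2.25% × 255/365 = $3,033.8014
Total = $5,127.4548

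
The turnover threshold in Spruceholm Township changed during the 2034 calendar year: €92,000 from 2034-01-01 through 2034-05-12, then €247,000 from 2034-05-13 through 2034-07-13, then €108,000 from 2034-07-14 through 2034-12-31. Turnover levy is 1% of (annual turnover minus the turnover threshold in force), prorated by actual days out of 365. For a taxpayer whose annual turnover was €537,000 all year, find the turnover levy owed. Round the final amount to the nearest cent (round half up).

€4,111.75

2034-01-01 to 2034-05-12: 132 days, exemption €92,000 → (€537,000 − €92,000) × 1% × 132/365 = €1,609.3151
2034-05-13 to 2034-07-13: 62 days, exemption €247,000 → (€537,000 − €247,000) × 1% × 62/365 = €492.6027
2034-07-14 to 2034-12-31: 171 days, exemption €108,000 → (€537,000 − €108,000) × 1% × 171/365 = €2,009.8356
Total = €4,111.7534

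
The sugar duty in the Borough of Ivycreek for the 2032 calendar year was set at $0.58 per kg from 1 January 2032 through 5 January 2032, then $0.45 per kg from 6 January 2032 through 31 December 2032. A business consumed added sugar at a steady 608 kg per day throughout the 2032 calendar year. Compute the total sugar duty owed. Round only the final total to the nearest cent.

1 January – 5 January 2032: 5 days × 608 kg/day = 3,040 kg at $0.58/kg → $1,763.20
6 January – 31 December 2032: 361 days × 608 kg/day = 219,488 kg at $0.45/kg → $98,769.60

$100,532.80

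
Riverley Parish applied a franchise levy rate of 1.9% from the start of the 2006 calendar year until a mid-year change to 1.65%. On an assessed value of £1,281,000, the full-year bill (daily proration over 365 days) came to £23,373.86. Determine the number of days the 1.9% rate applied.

Let d = days at the first rate; then 365 − d days at the second rate.
£1,281,000 × [1.9%·d + 1.65%·(365−d)] / 365 = £23,373.86
Solving gives d = 255, so the new rate took effect on 13 Sep 2006.

255 days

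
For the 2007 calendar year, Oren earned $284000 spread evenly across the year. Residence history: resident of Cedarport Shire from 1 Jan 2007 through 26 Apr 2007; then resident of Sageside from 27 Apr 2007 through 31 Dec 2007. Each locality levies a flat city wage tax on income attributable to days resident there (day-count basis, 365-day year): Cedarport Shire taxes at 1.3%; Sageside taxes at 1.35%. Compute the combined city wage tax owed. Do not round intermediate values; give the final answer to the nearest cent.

Cedarport Shire, 1 Jan – 26 Apr 2007: 116 days → $284000 × 1.3% × 116/365 = $1173.3479
Sageside, 27 Apr – 31 Dec 2007: 249 days → $284000 × 1.35% × 249/365 = $2615.5233
Total = $3788.8712

$3788.87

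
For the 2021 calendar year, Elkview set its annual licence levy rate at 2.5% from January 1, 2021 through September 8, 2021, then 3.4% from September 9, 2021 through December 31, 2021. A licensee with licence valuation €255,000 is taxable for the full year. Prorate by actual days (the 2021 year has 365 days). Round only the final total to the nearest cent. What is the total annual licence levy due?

€7,091.79

January 1 – September 8, 2021: 251 days at 2.5% → €255,000 × 2.5% × 251/365 = €4,383.9041
September 9 – December 31, 2021: 114 days at 3.4% → €255,000 × 3.4% × 114/365 = €2,707.8904
Total = €7,091.7945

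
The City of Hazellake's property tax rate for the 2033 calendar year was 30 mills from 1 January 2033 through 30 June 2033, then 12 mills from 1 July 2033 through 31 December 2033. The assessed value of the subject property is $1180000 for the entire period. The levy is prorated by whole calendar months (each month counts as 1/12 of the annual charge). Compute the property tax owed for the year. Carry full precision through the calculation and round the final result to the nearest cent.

1 January – 30 June 2033: 6 months at 30 mills → $1180000 × 3% × 6/12 = $17700.0000
1 July – 31 December 2033: 6 months at 12 mills → $1180000 × 1.2% × 6/12 = $7080.0000
Total = $24780.0000

$24780.00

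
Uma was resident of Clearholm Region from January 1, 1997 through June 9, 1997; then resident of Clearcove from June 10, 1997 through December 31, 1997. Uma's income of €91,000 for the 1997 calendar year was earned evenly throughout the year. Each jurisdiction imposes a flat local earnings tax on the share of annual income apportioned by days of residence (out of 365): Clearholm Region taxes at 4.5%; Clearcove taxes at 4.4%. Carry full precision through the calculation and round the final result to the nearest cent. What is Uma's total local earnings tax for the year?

Clearholm Region, January 1 – June 9, 1997: 160 days → €91,000 × 4.5% × 160/365 = €1,795.0685
Clearcove, June 10 – December 31, 1997: 205 days → €91,000 × 4.4% × 205/365 = €2,248.8219
Total = €4,043.8904

€4,043.89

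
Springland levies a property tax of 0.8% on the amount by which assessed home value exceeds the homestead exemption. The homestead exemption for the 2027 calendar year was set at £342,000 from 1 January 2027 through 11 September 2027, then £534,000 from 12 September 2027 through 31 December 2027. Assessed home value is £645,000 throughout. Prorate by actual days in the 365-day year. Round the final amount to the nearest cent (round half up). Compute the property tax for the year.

£1,956.89

1 January – 11 September 2027: 254 days, exemption £342,000 → (£645,000 − £342,000) × 0.8% × 254/365 = £1,686.8384
12 September – 31 December 2027: 111 days, exemption £534,000 → (£645,000 − £534,000) × 0.8% × 111/365 = £270.0493
Total = £1,956.8877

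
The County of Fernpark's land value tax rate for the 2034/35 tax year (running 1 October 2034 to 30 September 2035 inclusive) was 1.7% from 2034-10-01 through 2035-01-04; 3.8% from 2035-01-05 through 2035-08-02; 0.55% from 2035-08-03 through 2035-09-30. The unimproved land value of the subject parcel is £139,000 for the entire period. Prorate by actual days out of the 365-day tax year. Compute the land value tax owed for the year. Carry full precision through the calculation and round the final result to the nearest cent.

2034-10-01 to 2035-01-04: 96 days at 1.7% → £139,000 × 1.7% × 96/365 = £621.5014
2035-01-05 to 2035-08-02: 210 days at 3.8% → £139,000 × 3.8% × 210/365 = £3,038.9589
2035-08-03 to 2035-09-30: 59 days at 0.55% → £139,000 × 0.55% × 59/365 = £123.5767
Total = £3,784.0370

£3,784.04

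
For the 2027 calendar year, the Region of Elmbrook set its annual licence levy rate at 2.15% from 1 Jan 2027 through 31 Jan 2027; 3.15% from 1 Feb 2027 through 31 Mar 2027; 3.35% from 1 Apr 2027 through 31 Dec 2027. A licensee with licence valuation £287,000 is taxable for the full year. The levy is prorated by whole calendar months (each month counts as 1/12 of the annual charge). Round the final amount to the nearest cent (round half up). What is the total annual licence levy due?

£9,231.83

1 Jan – 31 Jan 2027: 1 month at 2.15% → £287,000 × 2.15% × 1/12 = £514.2083
1 Feb – 31 Mar 2027: 2 months at 3.15% → £287,000 × 3.15% × 2/12 = £1,506.7500
1 Apr – 31 Dec 2027: 9 months at 3.35% → £287,000 × 3.35% × 9/12 = £7,210.8750
Total = £9,231.8333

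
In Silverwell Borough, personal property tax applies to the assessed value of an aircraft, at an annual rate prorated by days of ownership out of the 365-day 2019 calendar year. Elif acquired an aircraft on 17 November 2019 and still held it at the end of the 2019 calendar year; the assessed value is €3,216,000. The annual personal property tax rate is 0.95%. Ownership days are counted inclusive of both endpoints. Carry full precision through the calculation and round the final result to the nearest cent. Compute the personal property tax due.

€3,766.68

Days held (17 November – 31 December 2019): 45 out of 365
Tax = €3,216,000 × 0.95% × 45/365 = €3,766.6849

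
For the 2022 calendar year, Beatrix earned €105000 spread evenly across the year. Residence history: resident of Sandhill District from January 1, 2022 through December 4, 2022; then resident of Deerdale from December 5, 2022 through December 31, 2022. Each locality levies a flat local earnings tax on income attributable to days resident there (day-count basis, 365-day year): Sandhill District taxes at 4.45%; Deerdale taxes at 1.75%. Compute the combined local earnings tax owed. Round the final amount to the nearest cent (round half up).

€4462.79

Sandhill District, January 1 – December 4, 2022: 338 days → €105000 × 4.45% × 338/365 = €4326.8630
Deerdale, December 5 – December 31, 2022: 27 days → €105000 × 1.75% × 27/365 = €135.9247
Total = €4462.7877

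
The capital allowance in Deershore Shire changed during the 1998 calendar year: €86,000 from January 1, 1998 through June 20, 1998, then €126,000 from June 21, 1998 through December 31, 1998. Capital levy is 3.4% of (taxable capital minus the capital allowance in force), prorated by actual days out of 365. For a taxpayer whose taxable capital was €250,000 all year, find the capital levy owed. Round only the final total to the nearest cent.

January 1 – June 20, 1998: 171 days, exemption €86,000 → (€250,000 − €86,000) × 3.4% × 171/365 = €2,612.3178
June 21 – December 31, 1998: 194 days, exemption €126,000 → (€250,000 − €126,000) × 3.4% × 194/365 = €2,240.8329
Total = €4,853.1507

€4,853.15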